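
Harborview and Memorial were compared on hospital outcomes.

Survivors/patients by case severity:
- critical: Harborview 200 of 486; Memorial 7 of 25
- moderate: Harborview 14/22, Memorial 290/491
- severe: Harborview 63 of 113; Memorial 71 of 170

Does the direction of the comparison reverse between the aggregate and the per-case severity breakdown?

Yes

Critical: Harborview 200/486 = 41.2%, Memorial 7/25 = 28.0% → Harborview
Moderate: Harborview 14/22 = 63.6%, Memorial 290/491 = 59.1% → Harborview
Severe: Harborview 63/113 = 55.8%, Memorial 71/170 = 41.8% → Harborview
Overall: Harborview 277/621 = 44.6%, Memorial 368/686 = 53.6% → Memorial
Harborview wins each case group but Memorial wins overall — the comparison reverses. Harborview's patients skew toward critical, which has a lower base rate.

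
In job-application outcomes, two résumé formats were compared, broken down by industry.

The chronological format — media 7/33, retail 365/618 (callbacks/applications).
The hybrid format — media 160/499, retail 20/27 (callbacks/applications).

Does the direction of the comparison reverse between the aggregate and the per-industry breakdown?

Yes

Media: the chronological format 7/33 = 21.2%, the hybrid format 160/499 = 32.1% → the hybrid format
Retail: the chronological format 365/618 = 59.1%, the hybrid format 20/27 = 74.1% → the hybrid format
Overall: the chronological format 372/651 = 57.1%, the hybrid format 180/526 = 34.2% → the chronological format
The hybrid format wins each industry group but the chronological format wins overall — the comparison reverses. The hybrid format's applications skew toward media, which has a lower base rate.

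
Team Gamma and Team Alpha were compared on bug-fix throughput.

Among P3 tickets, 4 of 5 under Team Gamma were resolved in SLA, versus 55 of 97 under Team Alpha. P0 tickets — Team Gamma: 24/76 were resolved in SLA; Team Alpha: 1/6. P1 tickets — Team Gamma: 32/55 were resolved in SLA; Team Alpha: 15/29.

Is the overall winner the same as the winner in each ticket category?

P3: Team Gamma 4/5 = 80.0%, Team Alpha 55/97 = 56.7% → Team Gamma
P0: Team Gamma 24/76 = 31.6%, Team Alpha 1/6 = 16.7% → Team Gamma
P1: Team Gamma 32/55 = 58.2%, Team Alpha 15/29 = 51.7% → Team Gamma
Overall: Team Gamma 60/136 = 44.1%, Team Alpha 71/132 = 53.8% → Team Alpha
Team Gamma wins each ticket group but Team Alpha wins overall — the comparison reverses. Team Gamma's tickets skew toward P0, which has a lower base rate.

No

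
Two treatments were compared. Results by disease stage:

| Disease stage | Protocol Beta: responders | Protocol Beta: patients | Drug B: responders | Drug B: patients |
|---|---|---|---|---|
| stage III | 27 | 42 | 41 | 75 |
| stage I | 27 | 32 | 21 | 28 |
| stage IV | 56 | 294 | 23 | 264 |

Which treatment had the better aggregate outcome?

Protocol Beta

Stage III: Protocol Beta 27/42 = 64.3%, Drug B 41/75 = 54.7% → Protocol Beta
Stage I: Protocol Beta 27/32 = 84.4%, Drug B 21/28 = 75.0% → Protocol Beta
Stage IV: Protocol Beta 56/294 = 19.0%, Drug B 23/264 = 8.7% → Protocol Beta
Overall: Protocol Beta 110/368 = 29.9%, Drug B 85/367 = 23.2% → Protocol Beta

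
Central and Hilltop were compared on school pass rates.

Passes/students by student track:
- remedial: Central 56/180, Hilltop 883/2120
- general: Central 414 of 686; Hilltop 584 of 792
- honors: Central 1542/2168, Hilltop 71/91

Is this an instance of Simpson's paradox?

Remedial: Central 56/180 = 31.1%, Hilltop 883/2120 = 41.7% → Hilltop
General: Central 414/686 = 60.3%, Hilltop 584/792 = 73.7% → Hilltop
Honors: Central 1542/2168 = 71.1%, Hilltop 71/91 = 78.0% → Hilltop
Overall: Central 2012/3034 = 66.3%, Hilltop 1538/3003 = 51.2% → Central
Hilltop wins each student group but Central wins overall — the comparison reverses. Hilltop's students skew toward remedial, which has a lower base rate.

Yes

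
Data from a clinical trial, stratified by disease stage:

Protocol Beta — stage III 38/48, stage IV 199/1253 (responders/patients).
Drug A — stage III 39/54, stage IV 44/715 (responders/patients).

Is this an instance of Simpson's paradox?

No

Stage III: Protocol Beta 38/48 = 79.2%, Drug A 39/54 = 72.2% → Protocol Beta
Stage IV: Protocol Beta 199/1253 = 15.9%, Drug A 44/715 = 6.2% → Protocol Beta
Overall: Protocol Beta 237/1301 = 18.2%, Drug A 83/769 = 10.8% → Protocol Beta
Protocol Beta wins overall and in every disease group — no reversal.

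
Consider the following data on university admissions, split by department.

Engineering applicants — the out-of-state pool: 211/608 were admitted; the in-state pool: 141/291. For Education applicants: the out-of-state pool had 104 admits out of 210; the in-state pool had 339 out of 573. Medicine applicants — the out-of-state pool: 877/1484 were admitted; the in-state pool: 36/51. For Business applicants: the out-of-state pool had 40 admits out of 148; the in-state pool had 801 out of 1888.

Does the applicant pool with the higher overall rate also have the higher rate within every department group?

Engineering: the out-of-state pool 211/608 = 34.7%, the in-state pool 141/291 = 48.5% → the in-state pool
Education: the out-of-state pool 104/210 = 49.5%, the in-state pool 339/573 = 59.2% → the in-state pool
Medicine: the out-of-state pool 877/1484 = 59.1%, the in-state pool 36/51 = 70.6% → the in-state pool
Business: the out-of-state pool 40/148 = 27.0%, the in-state pool 801/1888 = 42.4% → the in-state pool
Overall: the out-of-state pool 1232/2450 = 50.3%, the in-state pool 1317/2803 = 47.0% → the out-of-state pool
The in-state pool wins each department group but the out-of-state pool wins overall — the comparison reverses. The in-state pool's applicants skew toward Business, which has a lower base rate.

No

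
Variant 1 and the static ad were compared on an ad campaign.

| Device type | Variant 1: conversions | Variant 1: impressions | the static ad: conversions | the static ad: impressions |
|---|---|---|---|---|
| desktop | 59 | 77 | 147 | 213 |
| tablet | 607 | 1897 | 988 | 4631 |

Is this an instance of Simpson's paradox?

No

Desktop: Variant 1 59/77 = 76.6%, the static ad 147/213 = 69.0% → Variant 1
Tablet: Variant 1 607/1897 = 32.0%, the static ad 988/4631 = 21.3% → Variant 1
Overall: Variant 1 666/1974 = 33.7%, the static ad 1135/4844 = 23.4% → Variant 1
Variant 1 wins overall and in every device group — no reversal.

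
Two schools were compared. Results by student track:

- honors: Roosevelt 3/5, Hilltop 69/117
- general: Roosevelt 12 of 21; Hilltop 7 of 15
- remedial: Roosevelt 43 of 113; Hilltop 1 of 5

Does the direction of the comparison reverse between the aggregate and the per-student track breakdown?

Honors: Roosevelt 3/5 = 60.0%, Hilltop 69/117 = 59.0% → Roosevelt
General: Roosevelt 12/21 = 57.1%, Hilltop 7/15 = 46.7% → Roosevelt
Remedial: Roosevelt 43/113 = 38.1%, Hilltop 1/5 = 20.0% → Roosevelt
Overall: Roosevelt 58/139 = 41.7%, Hilltop 77/137 = 56.2% → Hilltop
Roosevelt wins each student group but Hilltop wins overall — the comparison reverses. Roosevelt's students skew toward remedial, which has a lower base rate.

Yes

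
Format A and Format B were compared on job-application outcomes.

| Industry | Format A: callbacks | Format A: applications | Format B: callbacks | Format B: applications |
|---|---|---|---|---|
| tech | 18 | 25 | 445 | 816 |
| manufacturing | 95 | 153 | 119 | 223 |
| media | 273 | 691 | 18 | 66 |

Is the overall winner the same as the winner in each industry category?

No

Tech: Format A 18/25 = 72.0%, Format B 445/816 = 54.5% → Format A
Manufacturing: Format A 95/153 = 62.1%, Format B 119/223 = 53.4% → Format A
Media: Format A 273/691 = 39.5%, Format B 18/66 = 27.3% → Format A
Overall: Format A 386/869 = 44.4%, Format B 582/1105 = 52.7% → Format B
Format A wins each industry group but Format B wins overall — the comparison reverses. Format A's applications skew toward media, which has a lower base rate.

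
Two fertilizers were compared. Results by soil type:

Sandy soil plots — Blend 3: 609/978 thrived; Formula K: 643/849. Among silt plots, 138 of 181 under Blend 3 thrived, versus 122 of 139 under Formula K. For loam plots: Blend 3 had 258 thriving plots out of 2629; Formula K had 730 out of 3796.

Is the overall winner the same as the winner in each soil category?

Sandy soil: Blend 3 609/978 = 62.3%, Formula K 643/849 = 75.7% → Formula K
Silt: Blend 3 138/181 = 76.2%, Formula K 122/139 = 87.8% → Formula K
Loam: Blend 3 258/2629 = 9.8%, Formula K 730/3796 = 19.2% → Formula K
Overall: Blend 3 1005/3788 = 26.5%, Formula K 1495/4784 = 31.2% → Formula K
Formula K wins overall and in every soil group — no reversal.

Yes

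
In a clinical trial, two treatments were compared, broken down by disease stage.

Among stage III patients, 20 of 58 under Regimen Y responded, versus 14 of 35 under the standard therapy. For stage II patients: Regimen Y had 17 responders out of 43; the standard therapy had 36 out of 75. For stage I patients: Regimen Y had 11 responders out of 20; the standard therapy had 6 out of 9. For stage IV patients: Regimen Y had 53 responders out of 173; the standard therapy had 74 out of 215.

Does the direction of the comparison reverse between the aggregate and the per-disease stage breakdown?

No

Stage III: Regimen Y 20/58 = 34.5%, the standard therapy 14/35 = 40.0% → the standard therapy
Stage II: Regimen Y 17/43 = 39.5%, the standard therapy 36/75 = 48.0% → the standard therapy
Stage I: Regimen Y 11/20 = 55.0%, the standard therapy 6/9 = 66.7% → the standard therapy
Stage IV: Regimen Y 53/173 = 30.6%, the standard therapy 74/215 = 34.4% → the standard therapy
Overall: Regimen Y 101/294 = 34.4%, the standard therapy 130/334 = 38.9% → the standard therapy
The standard therapy wins overall and in every disease group — no reversal.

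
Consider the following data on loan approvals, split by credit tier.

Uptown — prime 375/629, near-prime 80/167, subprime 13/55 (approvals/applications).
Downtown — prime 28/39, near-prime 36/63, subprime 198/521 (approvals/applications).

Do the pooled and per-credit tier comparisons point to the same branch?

No

Prime: Uptown 375/629 = 59.6%, Downtown 28/39 = 71.8% → Downtown
Near-prime: Uptown 80/167 = 47.9%, Downtown 36/63 = 57.1% → Downtown
Subprime: Uptown 13/55 = 23.6%, Downtown 198/521 = 38.0% → Downtown
Overall: Uptown 468/851 = 55.0%, Downtown 262/623 = 42.1% → Uptown
Downtown wins each credit group but Uptown wins overall — the comparison reverses. Downtown's applications skew toward subprime, which has a lower base rate.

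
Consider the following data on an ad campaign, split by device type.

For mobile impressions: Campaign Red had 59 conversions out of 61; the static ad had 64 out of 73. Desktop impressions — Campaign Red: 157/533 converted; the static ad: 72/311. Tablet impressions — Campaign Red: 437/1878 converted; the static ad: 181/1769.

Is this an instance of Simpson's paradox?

Mobile: Campaign Red 59/61 = 96.7%, the static ad 64/73 = 87.7% → Campaign Red
Desktop: Campaign Red 157/533 = 29.5%, the static ad 72/311 = 23.2% → Campaign Red
Tablet: Campaign Red 437/1878 = 23.3%, the static ad 181/1769 = 10.2% → Campaign Red
Overall: Campaign Red 653/2472 = 26.4%, the static ad 317/2153 = 14.7% → Campaign Red
Campaign Red wins overall and in every device group — no reversal.

No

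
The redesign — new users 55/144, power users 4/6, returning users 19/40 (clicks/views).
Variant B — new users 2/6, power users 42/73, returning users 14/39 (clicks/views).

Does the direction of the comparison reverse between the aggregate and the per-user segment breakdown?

Yes

New users: the redesign 55/144 = 38.2%, Variant B 2/6 = 33.3% → the redesign
Power users: the redesign 4/6 = 66.7%, Variant B 42/73 = 57.5% → the redesign
Returning users: the redesign 19/40 = 47.5%, Variant B 14/39 = 35.9% → the redesign
Overall: the redesign 78/190 = 41.1%, Variant B 58/118 = 49.2% → Variant B
The redesign wins each user group but Variant B wins overall — the comparison reverses. The redesign's views skew toward new users, which has a lower base rate.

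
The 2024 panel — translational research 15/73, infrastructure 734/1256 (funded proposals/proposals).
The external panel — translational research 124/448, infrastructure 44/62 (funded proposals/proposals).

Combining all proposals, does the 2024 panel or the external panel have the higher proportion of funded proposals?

the 2024 panel

Translational research: the 2024 panel 15/73 = 20.5%, the external panel 124/448 = 27.7% → the external panel
Infrastructure: the 2024 panel 734/1256 = 58.4%, the external panel 44/62 = 71.0% → the external panel
Overall: the 2024 panel 749/1329 = 56.4%, the external panel 168/510 = 32.9% → the 2024 panel
(The external panel wins every proposal group but the 2024 panel wins overall — the external panel's proposals skew toward the low-rate translational research group.)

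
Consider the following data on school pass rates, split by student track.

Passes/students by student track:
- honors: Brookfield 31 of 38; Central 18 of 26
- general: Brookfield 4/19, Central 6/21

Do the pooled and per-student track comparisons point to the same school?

No

Honors: Brookfield 31/38 = 81.6%, Central 18/26 = 69.2% → Brookfield
General: Brookfield 4/19 = 21.1%, Central 6/21 = 28.6% → Central
Overall: Brookfield 35/57 = 61.4%, Central 24/47 = 51.1% → Brookfield
Neither sweeps: Brookfield wins 1 of 2 groups, Central wins 1. Brookfield wins overall but not every group — no Simpson reversal.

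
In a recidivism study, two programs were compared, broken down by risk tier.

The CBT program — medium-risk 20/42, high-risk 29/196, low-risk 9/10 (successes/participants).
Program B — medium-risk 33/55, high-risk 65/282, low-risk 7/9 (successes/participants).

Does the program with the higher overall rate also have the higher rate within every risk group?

No

Medium-risk: the CBT program 20/42 = 47.6%, Program B 33/55 = 60.0% → Program B
High-risk: the CBT program 29/196 = 14.8%, Program B 65/282 = 23.0% → Program B
Low-risk: the CBT program 9/10 = 90.0%, Program B 7/9 = 77.8% → the CBT program
Overall: the CBT program 58/248 = 23.4%, Program B 105/346 = 30.3% → Program B
Neither sweeps: the CBT program wins 1 of 3 groups, Program B wins 2. Program B wins overall but not every group — no Simpson reversal.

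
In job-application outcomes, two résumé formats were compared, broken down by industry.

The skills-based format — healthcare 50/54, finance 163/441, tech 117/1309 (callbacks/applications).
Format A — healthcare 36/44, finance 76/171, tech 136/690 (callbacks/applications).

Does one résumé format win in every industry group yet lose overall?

No

Healthcare: the skills-based format 50/54 = 92.6%, Format A 36/44 = 81.8% → the skills-based format
Finance: the skills-based format 163/441 = 37.0%, Format A 76/171 = 44.4% → Format A
Tech: the skills-based format 117/1309 = 8.9%, Format A 136/690 = 19.7% → Format A
Overall: the skills-based format 330/1804 = 18.3%, Format A 248/905 = 27.4% → Format A
Neither sweeps: the skills-based format wins 1 of 3 groups, Format A wins 2. Format A wins overall but not every group — no Simpson reversal.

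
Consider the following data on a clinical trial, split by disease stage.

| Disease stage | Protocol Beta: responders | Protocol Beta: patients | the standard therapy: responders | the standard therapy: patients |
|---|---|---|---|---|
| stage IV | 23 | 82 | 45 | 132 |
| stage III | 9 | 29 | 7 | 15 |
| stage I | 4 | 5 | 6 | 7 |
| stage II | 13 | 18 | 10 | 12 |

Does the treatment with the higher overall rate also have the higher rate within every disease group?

Yes

Stage IV: Protocol Beta 23/82 = 28.0%, the standard therapy 45/132 = 34.1% → the standard therapy
Stage III: Protocol Beta 9/29 = 31.0%, the standard therapy 7/15 = 46.7% → the standard therapy
Stage I: Protocol Beta 4/5 = 80.0%, the standard therapy 6/7 = 85.7% → the standard therapy
Stage II: Protocol Beta 13/18 = 72.2%, the standard therapy 10/12 = 83.3% → the standard therapy
Overall: Protocol Beta 49/134 = 36.6%, the standard therapy 68/166 = 41.0% → the standard therapy
The standard therapy wins overall and in every disease group — no reversal.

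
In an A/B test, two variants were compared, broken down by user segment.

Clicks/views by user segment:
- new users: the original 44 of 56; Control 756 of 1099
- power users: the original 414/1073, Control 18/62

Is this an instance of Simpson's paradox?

Yes

New users: the original 44/56 = 78.6%, Control 756/1099 = 68.8% → the original
Power users: the original 414/1073 = 38.6%, Control 18/62 = 29.0% → the original
Overall: the original 458/1129 = 40.6%, Control 774/1161 = 66.7% → Control
The original wins each user group but Control wins overall — the comparison reverses. The original's views skew toward power users, which has a lower base rate.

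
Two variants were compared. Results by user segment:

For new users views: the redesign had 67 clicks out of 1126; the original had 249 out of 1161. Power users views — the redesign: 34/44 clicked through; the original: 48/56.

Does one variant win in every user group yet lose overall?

New users: the redesign 67/1126 = 6.0%, the original 249/1161 = 21.4% → the original
Power users: the redesign 34/44 = 77.3%, the original 48/56 = 85.7% → the original
Overall: the redesign 101/1170 = 8.6%, the original 297/1217 = 24.4% → the original
The original wins overall and in every user group — no reversal.

No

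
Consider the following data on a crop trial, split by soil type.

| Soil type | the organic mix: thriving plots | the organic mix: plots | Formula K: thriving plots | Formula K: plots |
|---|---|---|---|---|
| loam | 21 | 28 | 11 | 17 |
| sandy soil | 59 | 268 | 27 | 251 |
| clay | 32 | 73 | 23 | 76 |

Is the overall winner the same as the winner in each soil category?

Yes

Loam: the organic mix 21/28 = 75.0%, Formula K 11/17 = 64.7% → the organic mix
Sandy soil: the organic mix 59/268 = 22.0%, Formula K 27/251 = 10.8% → the organic mix
Clay: the organic mix 32/73 = 43.8%, Formula K 23/76 = 30.3% → the organic mix
Overall: the organic mix 112/369 = 30.4%, Formula K 61/344 = 17.7% → the organic mix
The organic mix wins overall and in every soil group — no reversal.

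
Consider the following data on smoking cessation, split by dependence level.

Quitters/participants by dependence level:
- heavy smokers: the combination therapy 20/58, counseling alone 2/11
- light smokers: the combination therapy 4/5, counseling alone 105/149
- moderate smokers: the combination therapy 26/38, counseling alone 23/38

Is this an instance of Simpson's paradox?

Yes

Heavy smokers: the combination therapy 20/58 = 34.5%, counseling alone 2/11 = 18.2% → the combination therapy
Light smokers: the combination therapy 4/5 = 80.0%, counseling alone 105/149 = 70.5% → the combination therapy
Moderate smokers: the combination therapy 26/38 = 68.4%, counseling alone 23/38 = 60.5% → the combination therapy
Overall: the combination therapy 50/101 = 49.5%, counseling alone 130/198 = 65.7% → counseling alone
The combination therapy wins each dependence group but counseling alone wins overall — the comparison reverses. The combination therapy's participants skew toward heavy smokers, which has a lower base rate.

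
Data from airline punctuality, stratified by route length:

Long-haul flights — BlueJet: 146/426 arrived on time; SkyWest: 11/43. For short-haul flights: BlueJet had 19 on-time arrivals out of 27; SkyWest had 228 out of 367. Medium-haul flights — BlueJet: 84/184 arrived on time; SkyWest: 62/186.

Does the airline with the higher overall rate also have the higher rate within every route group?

No

Long-haul: BlueJet 146/426 = 34.3%, SkyWest 11/43 = 25.6% → BlueJet
Short-haul: BlueJet 19/27 = 70.4%, SkyWest 228/367 = 62.1% → BlueJet
Medium-haul: BlueJet 84/184 = 45.7%, SkyWest 62/186 = 33.3% → BlueJet
Overall: BlueJet 249/637 = 39.1%, SkyWest 301/596 = 50.5% → SkyWest
BlueJet wins each route group but SkyWest wins overall — the comparison reverses. BlueJet's flights skew toward long-haul, which has a lower base rate.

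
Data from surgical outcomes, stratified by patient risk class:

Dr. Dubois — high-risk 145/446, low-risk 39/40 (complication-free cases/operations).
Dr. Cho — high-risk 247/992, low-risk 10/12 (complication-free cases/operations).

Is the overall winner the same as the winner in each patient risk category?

Yes

High-risk: Dr. Dubois 145/446 = 32.5%, Dr. Cho 247/992 = 24.9% → Dr. Dubois
Low-risk: Dr. Dubois 39/40 = 97.5%, Dr. Cho 10/12 = 83.3% → Dr. Dubois
Overall: Dr. Dubois 184/486 = 37.9%, Dr. Cho 257/1004 = 25.6% → Dr. Dubois
Dr. Dubois wins overall and in every patient risk group — no reversal.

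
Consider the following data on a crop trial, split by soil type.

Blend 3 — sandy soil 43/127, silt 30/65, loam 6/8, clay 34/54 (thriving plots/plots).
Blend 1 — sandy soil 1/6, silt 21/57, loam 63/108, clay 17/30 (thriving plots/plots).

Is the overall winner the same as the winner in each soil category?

No

Sandy soil: Blend 3 43/127 = 33.9%, Blend 1 1/6 = 16.7% → Blend 3
Silt: Blend 3 30/65 = 46.2%, Blend 1 21/57 = 36.8% → Blend 3
Loam: Blend 3 6/8 = 75.0%, Blend 1 63/108 = 58.3% → Blend 3
Clay: Blend 3 34/54 = 63.0%, Blend 1 17/30 = 56.7% → Blend 3
Overall: Blend 3 113/254 = 44.5%, Blend 1 102/201 = 50.7% → Blend 1
Blend 3 wins each soil group but Blend 1 wins overall — the comparison reverses. Blend 3's plots skew toward sandy soil, which has a lower base rate.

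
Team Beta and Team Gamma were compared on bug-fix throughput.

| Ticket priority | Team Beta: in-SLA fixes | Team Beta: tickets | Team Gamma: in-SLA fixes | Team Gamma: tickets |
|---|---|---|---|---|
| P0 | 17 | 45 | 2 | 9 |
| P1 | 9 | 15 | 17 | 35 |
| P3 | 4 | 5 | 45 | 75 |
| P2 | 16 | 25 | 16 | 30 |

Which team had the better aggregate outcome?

Team Gamma

P0: Team Beta 17/45 = 37.8%, Team Gamma 2/9 = 22.2% → Team Beta
P1: Team Beta 9/15 = 60.0%, Team Gamma 17/35 = 48.6% → Team Beta
P3: Team Beta 4/5 = 80.0%, Team Gamma 45/75 = 60.0% → Team Beta
P2: Team Beta 16/25 = 64.0%, Team Gamma 16/30 = 53.3% → Team Beta
Overall: Team Beta 46/90 = 51.1%, Team Gamma 80/149 = 53.7% → Team Gamma
(Team Beta wins every ticket group but Team Gamma wins overall — Team Beta's tickets skew toward the low-rate P0 group.)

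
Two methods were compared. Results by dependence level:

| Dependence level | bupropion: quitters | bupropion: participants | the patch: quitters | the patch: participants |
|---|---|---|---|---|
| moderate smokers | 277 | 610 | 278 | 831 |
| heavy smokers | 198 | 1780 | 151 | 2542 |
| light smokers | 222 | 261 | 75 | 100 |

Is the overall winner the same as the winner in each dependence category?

Moderate smokers: bupropion 277/610 = 45.4%, the patch 278/831 = 33.5% → bupropion
Heavy smokers: bupropion 198/1780 = 11.1%, the patch 151/2542 = 5.9% → bupropion
Light smokers: bupropion 222/261 = 85.1%, the patch 75/100 = 75.0% → bupropion
Overall: bupropion 697/2651 = 26.3%, the patch 504/3473 = 14.5% → bupropion
Bupropion wins overall and in every dependence group — no reversal.

Yes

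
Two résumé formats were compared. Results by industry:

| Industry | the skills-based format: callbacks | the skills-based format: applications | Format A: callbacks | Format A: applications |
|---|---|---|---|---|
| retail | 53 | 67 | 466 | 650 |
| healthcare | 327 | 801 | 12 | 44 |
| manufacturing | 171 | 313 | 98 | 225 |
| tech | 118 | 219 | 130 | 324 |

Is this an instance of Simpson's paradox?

Retail: the skills-based format 53/67 = 79.1%, Format A 466/650 = 71.7% → the skills-based format
Healthcare: the skills-based format 327/801 = 40.8%, Format A 12/44 = 27.3% → the skills-based format
Manufacturing: the skills-based format 171/313 = 54.6%, Format A 98/225 = 43.6% → the skills-based format
Tech: the skills-based format 118/219 = 53.9%, Format A 130/324 = 40.1% → the skills-based format
Overall: the skills-based format 669/1400 = 47.8%, Format A 706/1243 = 56.8% → Format A
The skills-based format wins each industry group but Format A wins overall — the comparison reverses. The skills-based format's applications skew toward healthcare, which has a lower base rate.

Yes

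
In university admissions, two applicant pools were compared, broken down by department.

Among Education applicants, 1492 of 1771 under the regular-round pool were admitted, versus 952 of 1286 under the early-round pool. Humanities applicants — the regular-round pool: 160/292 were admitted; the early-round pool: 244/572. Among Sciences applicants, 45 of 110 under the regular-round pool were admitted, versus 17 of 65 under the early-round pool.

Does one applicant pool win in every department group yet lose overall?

No

Education: the regular-round pool 1492/1771 = 84.2%, the early-round pool 952/1286 = 74.0% → the regular-round pool
Humanities: the regular-round pool 160/292 = 54.8%, the early-round pool 244/572 = 42.7% → the regular-round pool
Sciences: the regular-round pool 45/110 = 40.9%, the early-round pool 17/65 = 26.2% → the regular-round pool
Overall: the regular-round pool 1697/2173 = 78.1%, the early-round pool 1213/1923 = 63.1% → the regular-round pool
The regular-round pool wins overall and in every department group — no reversal.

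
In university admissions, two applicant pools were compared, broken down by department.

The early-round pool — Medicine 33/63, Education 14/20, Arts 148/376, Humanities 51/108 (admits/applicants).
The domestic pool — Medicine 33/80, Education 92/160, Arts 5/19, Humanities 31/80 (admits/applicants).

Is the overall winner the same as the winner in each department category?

No

Medicine: the early-round pool 33/63 = 52.4%, the domestic pool 33/80 = 41.2% → the early-round pool
Education: the early-round pool 14/20 = 70.0%, the domestic pool 92/160 = 57.5% → the early-round pool
Arts: the early-round pool 148/376 = 39.4%, the domestic pool 5/19 = 26.3% → the early-round pool
Humanities: the early-round pool 51/108 = 47.2%, the domestic pool 31/80 = 38.8% → the early-round pool
Overall: the early-round pool 246/567 = 43.4%, the domestic pool 161/339 = 47.5% → the domestic pool
The early-round pool wins each department group but the domestic pool wins overall — the comparison reverses. The early-round pool's applicants skew toward Arts, which has a lower base rate.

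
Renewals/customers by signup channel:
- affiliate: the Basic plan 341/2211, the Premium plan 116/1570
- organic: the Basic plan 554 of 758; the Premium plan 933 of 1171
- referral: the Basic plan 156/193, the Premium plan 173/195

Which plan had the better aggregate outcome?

Affiliate: the Basic plan 341/2211 = 15.4%, the Premium plan 116/1570 = 7.4% → the Basic plan
Organic: the Basic plan 554/758 = 73.1%, the Premium plan 933/1171 = 79.7% → the Premium plan
Referral: the Basic plan 156/193 = 80.8%, the Premium plan 173/195 = 88.7% → the Premium plan
Overall: the Basic plan 1051/3162 = 33.2%, the Premium plan 1222/2936 = 41.6% → the Premium plan
(Neither sweeps every signup group, but the Premium plan has the higher pooled rate.)

the Premium plan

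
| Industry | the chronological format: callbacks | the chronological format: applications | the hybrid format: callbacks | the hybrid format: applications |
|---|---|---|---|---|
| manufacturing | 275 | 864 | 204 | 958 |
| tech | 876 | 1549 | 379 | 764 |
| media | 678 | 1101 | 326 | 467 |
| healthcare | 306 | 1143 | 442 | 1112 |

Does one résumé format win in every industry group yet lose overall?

Manufacturing: the chronological format 275/864 = 31.8%, the hybrid format 204/958 = 21.3% → the chronological format
Tech: the chronological format 876/1549 = 56.6%, the hybrid format 379/764 = 49.6% → the chronological format
Media: the chronological format 678/1101 = 61.6%, the hybrid format 326/467 = 69.8% → the hybrid format
Healthcare: the chronological format 306/1143 = 26.8%, the hybrid format 442/1112 = 39.7% → the hybrid format
Overall: the chronological format 2135/4657 = 45.8%, the hybrid format 1351/3301 = 40.9% → the chronological format
Neither sweeps: the chronological format wins 2 of 4 groups, the hybrid format wins 2. The chronological format wins overall but not every group — no Simpson reversal.

No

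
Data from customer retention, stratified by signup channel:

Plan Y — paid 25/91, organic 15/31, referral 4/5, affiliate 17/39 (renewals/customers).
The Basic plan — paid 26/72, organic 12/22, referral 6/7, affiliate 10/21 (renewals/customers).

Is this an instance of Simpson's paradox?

Paid: Plan Y 25/91 = 27.5%, the Basic plan 26/72 = 36.1% → the Basic plan
Organic: Plan Y 15/31 = 48.4%, the Basic plan 12/22 = 54.5% → the Basic plan
Referral: Plan Y 4/5 = 80.0%, the Basic plan 6/7 = 85.7% → the Basic plan
Affiliate: Plan Y 17/39 = 43.6%, the Basic plan 10/21 = 47.6% → the Basic plan
Overall: Plan Y 61/166 = 36.7%, the Basic plan 54/122 = 44.3% → the Basic plan
The Basic plan wins overall and in every signup group — no reversal.

No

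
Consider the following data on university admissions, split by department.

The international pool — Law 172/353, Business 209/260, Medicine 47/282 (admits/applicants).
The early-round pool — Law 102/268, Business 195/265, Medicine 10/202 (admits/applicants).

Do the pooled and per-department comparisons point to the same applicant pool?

Law: the international pool 172/353 = 48.7%, the early-round pool 102/268 = 38.1% → the international pool
Business: the international pool 209/260 = 80.4%, the early-round pool 195/265 = 73.6% → the international pool
Medicine: the international pool 47/282 = 16.7%, the early-round pool 10/202 = 5.0% → the international pool
Overall: the international pool 428/895 = 47.8%, the early-round pool 307/735 = 41.8% → the international pool
The international pool wins overall and in every department group — no reversal.

Yes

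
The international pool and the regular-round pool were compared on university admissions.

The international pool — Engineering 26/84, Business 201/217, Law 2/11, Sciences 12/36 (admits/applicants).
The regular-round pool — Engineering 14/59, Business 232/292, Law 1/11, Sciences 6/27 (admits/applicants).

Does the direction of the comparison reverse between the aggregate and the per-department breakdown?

No

Engineering: the international pool 26/84 = 31.0%, the regular-round pool 14/59 = 23.7% → the international pool
Business: the international pool 201/217 = 92.6%, the regular-round pool 232/292 = 79.5% → the international pool
Law: the international pool 2/11 = 18.2%, the regular-round pool 1/11 = 9.1% → the international pool
Sciences: the international pool 12/36 = 33.3%, the regular-round pool 6/27 = 22.2% → the international pool
Overall: the international pool 241/348 = 69.3%, the regular-round pool 253/389 = 65.0% → the international pool
The international pool wins overall and in every department group — no reversal.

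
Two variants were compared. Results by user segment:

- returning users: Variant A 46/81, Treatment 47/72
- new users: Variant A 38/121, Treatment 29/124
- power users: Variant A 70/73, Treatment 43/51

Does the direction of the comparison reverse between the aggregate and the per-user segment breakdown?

Returning users: Variant A 46/81 = 56.8%, Treatment 47/72 = 65.3% → Treatment
New users: Variant A 38/121 = 31.4%, Treatment 29/124 = 23.4% → Variant A
Power users: Variant A 70/73 = 95.9%, Treatment 43/51 = 84.3% → Variant A
Overall: Variant A 154/275 = 56.0%, Treatment 119/247 = 48.2% → Variant A
Neither sweeps: Variant A wins 2 of 3 groups, Treatment wins 1. Variant A wins overall but not every group — no Simpson reversal.

No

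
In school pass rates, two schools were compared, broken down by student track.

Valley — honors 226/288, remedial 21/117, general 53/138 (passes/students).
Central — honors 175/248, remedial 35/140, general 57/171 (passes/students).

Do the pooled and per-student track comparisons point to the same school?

Honors: Valley 226/288 = 78.5%, Central 175/248 = 70.6% → Valley
Remedial: Valley 21/117 = 17.9%, Central 35/140 = 25.0% → Central
General: Valley 53/138 = 38.4%, Central 57/171 = 33.3% → Valley
Overall: Valley 300/543 = 55.2%, Central 267/559 = 47.8% → Valley
Neither sweeps: Valley wins 2 of 3 groups, Central wins 1. Valley wins overall but not every group — no Simpson reversal.

No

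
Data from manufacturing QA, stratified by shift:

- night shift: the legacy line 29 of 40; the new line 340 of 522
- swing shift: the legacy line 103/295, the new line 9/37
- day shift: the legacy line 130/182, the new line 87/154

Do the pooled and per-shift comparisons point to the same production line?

Night shift: the legacy line 29/40 = 72.5%, the new line 340/522 = 65.1% → the legacy line
Swing shift: the legacy line 103/295 = 34.9%, the new line 9/37 = 24.3% → the legacy line
Day shift: the legacy line 130/182 = 71.4%, the new line 87/154 = 56.5% → the legacy line
Overall: the legacy line 262/517 = 50.7%, the new line 436/713 = 61.2% → the new line
The legacy line wins each shift group but the new line wins overall — the comparison reverses. The legacy line's units skew toward swing shift, which has a lower base rate.

No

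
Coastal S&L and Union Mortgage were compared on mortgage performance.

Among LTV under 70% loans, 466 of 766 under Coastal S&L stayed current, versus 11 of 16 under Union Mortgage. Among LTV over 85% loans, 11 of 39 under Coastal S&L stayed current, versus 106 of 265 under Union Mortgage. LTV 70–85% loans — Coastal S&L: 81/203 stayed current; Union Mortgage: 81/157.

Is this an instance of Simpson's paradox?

LTV under 70%: Coastal S&L 466/766 = 60.8%, Union Mortgage 11/16 = 68.8% → Union Mortgage
LTV over 85%: Coastal S&L 11/39 = 28.2%, Union Mortgage 106/265 = 40.0% → Union Mortgage
LTV 70–85%: Coastal S&L 81/203 = 39.9%, Union Mortgage 81/157 = 51.6% → Union Mortgage
Overall: Coastal S&L 558/1008 = 55.4%, Union Mortgage 198/438 = 45.2% → Coastal S&L
Union Mortgage wins each loan-to-value group but Coastal S&L wins overall — the comparison reverses. Union Mortgage's loans skew toward LTV over 85%, which has a lower base rate.

Yes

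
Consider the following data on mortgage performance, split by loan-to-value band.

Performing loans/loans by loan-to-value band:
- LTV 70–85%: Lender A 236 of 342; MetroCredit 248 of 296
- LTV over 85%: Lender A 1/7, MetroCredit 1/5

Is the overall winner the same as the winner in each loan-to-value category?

Yes

LTV 70–85%: Lender A 236/342 = 69.0%, MetroCredit 248/296 = 83.8% → MetroCredit
LTV over 85%: Lender A 1/7 = 14.3%, MetroCredit 1/5 = 20.0% → MetroCredit
Overall: Lender A 237/349 = 67.9%, MetroCredit 249/301 = 82.7% → MetroCredit
MetroCredit wins overall and in every loan-to-value group — no reversal.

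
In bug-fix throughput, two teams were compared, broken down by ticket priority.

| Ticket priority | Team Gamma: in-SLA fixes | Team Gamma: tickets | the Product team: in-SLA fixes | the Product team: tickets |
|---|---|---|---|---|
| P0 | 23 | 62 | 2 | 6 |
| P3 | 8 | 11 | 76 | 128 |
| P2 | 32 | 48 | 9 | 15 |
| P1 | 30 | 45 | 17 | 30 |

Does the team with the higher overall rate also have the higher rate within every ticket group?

P0: Team Gamma 23/62 = 37.1%, the Product team 2/6 = 33.3% → Team Gamma
P3: Team Gamma 8/11 = 72.7%, the Product team 76/128 = 59.4% → Team Gamma
P2: Team Gamma 32/48 = 66.7%, the Product team 9/15 = 60.0% → Team Gamma
P1: Team Gamma 30/45 = 66.7%, the Product team 17/30 = 56.7% → Team Gamma
Overall: Team Gamma 93/166 = 56.0%, the Product team 104/179 = 58.1% → the Product team
Team Gamma wins each ticket group but the Product team wins overall — the comparison reverses. Team Gamma's tickets skew toward P0, which has a lower base rate.

No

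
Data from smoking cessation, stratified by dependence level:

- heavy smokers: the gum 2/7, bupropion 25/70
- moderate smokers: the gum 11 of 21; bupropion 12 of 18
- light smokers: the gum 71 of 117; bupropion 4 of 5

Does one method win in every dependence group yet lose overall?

Yes

Heavy smokers: the gum 2/7 = 28.6%, bupropion 25/70 = 35.7% → bupropion
Moderate smokers: the gum 11/21 = 52.4%, bupropion 12/18 = 66.7% → bupropion
Light smokers: the gum 71/117 = 60.7%, bupropion 4/5 = 80.0% → bupropion
Overall: the gum 84/145 = 57.9%, bupropion 41/93 = 44.1% → the gum
Bupropion wins each dependence group but the gum wins overall — the comparison reverses. Bupropion's participants skew toward heavy smokers, which has a lower base rate.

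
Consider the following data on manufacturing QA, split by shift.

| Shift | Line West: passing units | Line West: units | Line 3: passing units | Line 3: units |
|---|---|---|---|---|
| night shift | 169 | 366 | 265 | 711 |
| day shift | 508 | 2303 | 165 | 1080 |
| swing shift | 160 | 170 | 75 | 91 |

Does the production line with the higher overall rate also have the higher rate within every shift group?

Night shift: Line West 169/366 = 46.2%, Line 3 265/711 = 37.3% → Line West
Day shift: Line West 508/2303 = 22.1%, Line 3 165/1080 = 15.3% → Line West
Swing shift: Line West 160/170 = 94.1%, Line 3 75/91 = 82.4% → Line West
Overall: Line West 837/2839 = 29.5%, Line 3 505/1882 = 26.8% → Line West
Line West wins overall and in every shift group — no reversal.

Yes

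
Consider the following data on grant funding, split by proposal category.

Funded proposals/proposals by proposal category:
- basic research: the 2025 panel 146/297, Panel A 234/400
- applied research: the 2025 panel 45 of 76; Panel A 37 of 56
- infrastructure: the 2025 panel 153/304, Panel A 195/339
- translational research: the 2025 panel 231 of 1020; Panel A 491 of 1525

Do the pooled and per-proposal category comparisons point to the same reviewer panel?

Basic research: the 2025 panel 146/297 = 49.2%, Panel A 234/400 = 58.5% → Panel A
Applied research: the 2025 panel 45/76 = 59.2%, Panel A 37/56 = 66.1% → Panel A
Infrastructure: the 2025 panel 153/304 = 50.3%, Panel A 195/339 = 57.5% → Panel A
Translational research: the 2025 panel 231/1020 = 22.6%, Panel A 491/1525 = 32.2% → Panel A
Overall: the 2025 panel 575/1697 = 33.9%, Panel A 957/2320 = 41.2% → Panel A
Panel A wins overall and in every proposal group — no reversal.

Yes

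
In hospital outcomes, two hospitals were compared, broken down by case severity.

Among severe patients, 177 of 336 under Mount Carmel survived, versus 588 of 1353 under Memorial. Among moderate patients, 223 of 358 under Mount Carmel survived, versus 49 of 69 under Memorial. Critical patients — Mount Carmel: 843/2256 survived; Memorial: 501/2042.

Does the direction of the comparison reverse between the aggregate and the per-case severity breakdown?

No

Severe: Mount Carmel 177/336 = 52.7%, Memorial 588/1353 = 43.5% → Mount Carmel
Moderate: Mount Carmel 223/358 = 62.3%, Memorial 49/69 = 71.0% → Memorial
Critical: Mount Carmel 843/2256 = 37.4%, Memorial 501/2042 = 24.5% → Mount Carmel
Overall: Mount Carmel 1243/2950 = 42.1%, Memorial 1138/3464 = 32.9% → Mount Carmel
Neither sweeps: Mount Carmel wins 2 of 3 groups, Memorial wins 1. Mount Carmel wins overall but not every group — no Simpson reversal.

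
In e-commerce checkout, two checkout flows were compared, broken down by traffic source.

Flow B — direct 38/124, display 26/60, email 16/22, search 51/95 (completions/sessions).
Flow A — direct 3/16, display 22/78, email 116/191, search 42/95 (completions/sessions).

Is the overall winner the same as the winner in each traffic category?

No

Direct: Flow B 38/124 = 30.6%, Flow A 3/16 = 18.8% → Flow B
Display: Flow B 26/60 = 43.3%, Flow A 22/78 = 28.2% → Flow B
Email: Flow B 16/22 = 72.7%, Flow A 116/191 = 60.7% → Flow B
Search: Flow B 51/95 = 53.7%, Flow A 42/95 = 44.2% → Flow B
Overall: Flow B 131/301 = 43.5%, Flow A 183/380 = 48.2% → Flow A
Flow B wins each traffic group but Flow A wins overall — the comparison reverses. Flow B's sessions skew toward direct, which has a lower base rate.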